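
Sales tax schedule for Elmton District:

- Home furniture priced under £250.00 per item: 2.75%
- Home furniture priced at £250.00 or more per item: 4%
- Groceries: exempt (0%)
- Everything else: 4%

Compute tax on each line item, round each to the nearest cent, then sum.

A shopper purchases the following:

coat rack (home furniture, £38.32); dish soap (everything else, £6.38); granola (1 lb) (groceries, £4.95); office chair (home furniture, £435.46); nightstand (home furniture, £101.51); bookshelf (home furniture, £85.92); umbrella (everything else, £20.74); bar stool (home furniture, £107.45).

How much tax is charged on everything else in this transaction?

£1.09

Dish soap £6.38: everything else → 4% → £0.26
Umbrella £20.74: everything else → 4% → £0.83
Tax on everything else = £0.26 + £0.83 = £1.09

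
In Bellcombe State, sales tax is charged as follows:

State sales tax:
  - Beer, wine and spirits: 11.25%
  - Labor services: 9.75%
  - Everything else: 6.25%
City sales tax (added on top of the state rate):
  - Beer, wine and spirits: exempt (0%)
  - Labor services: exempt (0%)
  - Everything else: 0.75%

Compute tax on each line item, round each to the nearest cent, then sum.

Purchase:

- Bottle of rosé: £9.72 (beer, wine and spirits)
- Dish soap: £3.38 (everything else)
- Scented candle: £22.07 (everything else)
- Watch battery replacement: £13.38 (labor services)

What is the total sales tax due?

Bottle of rosé £9.72: beer, wine and spirits → 11.25% + 0% city = 11.25% → £1.09
Dish soap £3.38: everything else → 6.25% + 0.75% city = 7% → £0.24
Scented candle £22.07: everything else → 6.25% + 0.75% city = 7% → £1.54
Watch battery replacement £13.38: labor services → 9.75% + 0% city = 9.75% → £1.30
Total tax = £1.09 + £0.24 + £1.54 + £1.30 = £4.17

£4.17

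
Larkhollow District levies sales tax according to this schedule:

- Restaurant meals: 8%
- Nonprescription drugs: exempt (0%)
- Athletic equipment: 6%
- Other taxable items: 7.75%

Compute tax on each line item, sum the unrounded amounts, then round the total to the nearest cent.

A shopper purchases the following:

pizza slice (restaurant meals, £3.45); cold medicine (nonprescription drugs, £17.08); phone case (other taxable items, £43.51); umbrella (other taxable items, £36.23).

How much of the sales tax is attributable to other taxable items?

£6.18

Phone case £43.51: other taxable items → 7.75% → £3.372025
Umbrella £36.23: other taxable items → 7.75% → £2.807825
Tax on other taxable items: unrounded sum = £6.17985 → £6.18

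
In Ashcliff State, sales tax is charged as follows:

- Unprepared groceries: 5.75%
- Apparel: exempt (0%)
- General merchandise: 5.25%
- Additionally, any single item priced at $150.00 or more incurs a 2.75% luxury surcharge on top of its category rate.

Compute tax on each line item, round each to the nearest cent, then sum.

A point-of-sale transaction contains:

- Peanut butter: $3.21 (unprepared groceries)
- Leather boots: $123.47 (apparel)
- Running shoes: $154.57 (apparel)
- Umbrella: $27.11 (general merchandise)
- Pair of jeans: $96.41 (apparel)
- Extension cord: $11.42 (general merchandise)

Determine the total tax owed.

Peanut butter $3.21: unprepared groceries → 5.75% → $0.18
Leather boots $123.47: apparel → 0% → $0.00
Running shoes $154.57: apparel → 0% + 2.75% surcharge = 2.75% → $4.25
Umbrella $27.11: general merchandise → 5.25% → $1.42
Pair of jeans $96.41: apparel → 0% → $0.00
Extension cord $11.42: general merchandise → 5.25% → $0.60
Total tax = $0.18 + $4.25 + $1.42 + $0.60 = $6.45

$6.45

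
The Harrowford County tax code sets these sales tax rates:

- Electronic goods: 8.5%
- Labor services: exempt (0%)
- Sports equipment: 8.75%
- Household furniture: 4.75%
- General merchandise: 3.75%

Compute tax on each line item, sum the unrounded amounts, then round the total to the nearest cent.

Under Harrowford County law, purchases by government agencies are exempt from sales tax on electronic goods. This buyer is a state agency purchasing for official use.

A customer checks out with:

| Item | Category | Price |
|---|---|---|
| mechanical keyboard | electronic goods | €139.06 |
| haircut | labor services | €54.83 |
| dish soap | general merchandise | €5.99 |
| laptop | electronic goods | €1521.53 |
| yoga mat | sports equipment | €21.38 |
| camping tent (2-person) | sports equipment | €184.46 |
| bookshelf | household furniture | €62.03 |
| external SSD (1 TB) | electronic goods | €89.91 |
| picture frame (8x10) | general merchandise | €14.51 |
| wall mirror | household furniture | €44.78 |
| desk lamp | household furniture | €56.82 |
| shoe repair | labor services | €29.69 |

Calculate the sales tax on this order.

€26.55

Mechanical keyboard €139.06: electronic goods, buyer-exempt → 0% → €0.00
Haircut €54.83: labor services → 0% → €0.00
Dish soap €5.99: general merchandise → 3.75% → €0.224625
Laptop €1521.53: electronic goods, buyer-exempt → 0% → €0.00
Yoga mat €21.38: sports equipment → 8.75% → €1.87075
Camping tent (2-person) €184.46: sports equipment → 8.75% → €16.14025
Bookshelf €62.03: household furniture → 4.75% → €2.946425
External SSD (1 TB) €89.91: electronic goods, buyer-exempt → 0% → €0.00
Picture frame (8x10) €14.51: general merchandise → 3.75% → €0.544125
Wall mirror €44.78: household furniture → 4.75% → €2.12705
Desk lamp €56.82: household furniture → 4.75% → €2.69895
Shoe repair €29.69: labor services → 0% → €0.00
Unrounded tax sum = €26.552175 → €26.55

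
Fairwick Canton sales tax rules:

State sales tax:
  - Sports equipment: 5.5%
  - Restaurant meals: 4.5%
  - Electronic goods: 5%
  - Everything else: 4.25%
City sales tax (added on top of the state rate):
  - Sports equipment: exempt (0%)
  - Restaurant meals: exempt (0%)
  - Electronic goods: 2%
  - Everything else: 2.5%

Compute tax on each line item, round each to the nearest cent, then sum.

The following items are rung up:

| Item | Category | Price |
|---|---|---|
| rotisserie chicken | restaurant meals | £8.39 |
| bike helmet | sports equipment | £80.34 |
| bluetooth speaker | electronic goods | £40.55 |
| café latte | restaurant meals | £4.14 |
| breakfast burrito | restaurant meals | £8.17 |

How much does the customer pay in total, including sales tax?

Rotisserie chicken £8.39: restaurant meals → 4.5% + 0% city = 4.5% → £0.38
Bike helmet £80.34: sports equipment → 5.5% + 0% city = 5.5% → £4.42
Bluetooth speaker £40.55: electronic goods → 5% + 2% city = 7% → £2.84
Café latte £4.14: restaurant meals → 4.5% + 0% city = 4.5% → £0.19
Breakfast burrito £8.17: restaurant meals → 4.5% + 0% city = 4.5% → £0.37
Subtotal = £141.59; tax = £8.20; total due = £149.79

£149.79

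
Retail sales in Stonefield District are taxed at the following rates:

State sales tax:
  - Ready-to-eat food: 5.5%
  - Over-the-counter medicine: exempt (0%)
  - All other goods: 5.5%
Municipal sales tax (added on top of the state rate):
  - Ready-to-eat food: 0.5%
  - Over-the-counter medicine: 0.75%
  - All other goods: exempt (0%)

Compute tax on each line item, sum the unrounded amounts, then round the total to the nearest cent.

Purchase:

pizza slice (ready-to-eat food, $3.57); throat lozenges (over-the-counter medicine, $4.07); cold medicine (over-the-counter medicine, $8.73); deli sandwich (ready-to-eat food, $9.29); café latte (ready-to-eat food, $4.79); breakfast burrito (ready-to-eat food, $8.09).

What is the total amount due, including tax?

$40.18

Pizza slice $3.57: ready-to-eat food → 5.5% + 0.5% municipal = 6% → $0.2142
Throat lozenges $4.07: over-the-counter medicine → 0% + 0.75% municipal = 0.75% → $0.030525
Cold medicine $8.73: over-the-counter medicine → 0% + 0.75% municipal = 0.75% → $0.065475
Deli sandwich $9.29: ready-to-eat food → 5.5% + 0.5% municipal = 6% → $0.5574
Café latte $4.79: ready-to-eat food → 5.5% + 0.5% municipal = 6% → $0.2874
Breakfast burrito $8.09: ready-to-eat food → 5.5% + 0.5% municipal = 6% → $0.4854
Subtotal = $38.54; unrounded tax = $1.6404 → $1.64; total due = $40.18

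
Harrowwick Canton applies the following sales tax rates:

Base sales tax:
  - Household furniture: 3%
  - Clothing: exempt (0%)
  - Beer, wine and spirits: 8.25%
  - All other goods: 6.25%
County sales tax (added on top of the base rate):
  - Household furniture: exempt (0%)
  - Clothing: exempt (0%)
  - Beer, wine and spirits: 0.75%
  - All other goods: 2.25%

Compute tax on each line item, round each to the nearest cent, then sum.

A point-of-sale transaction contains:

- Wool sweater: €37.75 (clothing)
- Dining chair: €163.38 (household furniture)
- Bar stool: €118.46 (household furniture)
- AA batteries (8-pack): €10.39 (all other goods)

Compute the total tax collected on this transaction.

Wool sweater €37.75: clothing → 0% + 0% county = 0% → €0.00
Dining chair €163.38: household furniture → 3% + 0% county = 3% → €4.90
Bar stool €118.46: household furniture → 3% + 0% county = 3% → €3.55
AA batteries (8-pack) €10.39: all other goods → 6.25% + 2.25% county = 8.5% → €0.88
Total tax = €4.90 + €3.55 + €0.88 = €9.33

€9.33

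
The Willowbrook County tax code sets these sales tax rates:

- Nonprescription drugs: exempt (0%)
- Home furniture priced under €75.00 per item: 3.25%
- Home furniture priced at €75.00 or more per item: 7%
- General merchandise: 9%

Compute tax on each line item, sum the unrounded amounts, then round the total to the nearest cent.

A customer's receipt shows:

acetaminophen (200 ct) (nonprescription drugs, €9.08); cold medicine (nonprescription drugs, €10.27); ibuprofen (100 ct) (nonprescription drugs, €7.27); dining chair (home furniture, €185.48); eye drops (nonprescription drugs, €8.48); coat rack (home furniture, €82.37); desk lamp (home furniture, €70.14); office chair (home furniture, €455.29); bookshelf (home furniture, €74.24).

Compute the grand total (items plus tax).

Acetaminophen (200 ct) €9.08: nonprescription drugs → 0% → €0.00
Cold medicine €10.27: nonprescription drugs → 0% → €0.00
Ibuprofen (100 ct) €7.27: nonprescription drugs → 0% → €0.00
Dining chair €185.48: home furniture, €75.00 or more → 7% → €12.9836
Eye drops €8.48: nonprescription drugs → 0% → €0.00
Coat rack €82.37: home furniture, €75.00 or more → 7% → €5.7659
Desk lamp €70.14: home furniture, under €75.00 → 3.25% → €2.27955
Office chair €455.29: home furniture, €75.00 or more → 7% → €31.8703
Bookshelf €74.24: home furniture, under €75.00 → 3.25% → €2.4128
Subtotal = €902.62; unrounded tax = €55.31215 → €55.31; total due = €957.93

€957.93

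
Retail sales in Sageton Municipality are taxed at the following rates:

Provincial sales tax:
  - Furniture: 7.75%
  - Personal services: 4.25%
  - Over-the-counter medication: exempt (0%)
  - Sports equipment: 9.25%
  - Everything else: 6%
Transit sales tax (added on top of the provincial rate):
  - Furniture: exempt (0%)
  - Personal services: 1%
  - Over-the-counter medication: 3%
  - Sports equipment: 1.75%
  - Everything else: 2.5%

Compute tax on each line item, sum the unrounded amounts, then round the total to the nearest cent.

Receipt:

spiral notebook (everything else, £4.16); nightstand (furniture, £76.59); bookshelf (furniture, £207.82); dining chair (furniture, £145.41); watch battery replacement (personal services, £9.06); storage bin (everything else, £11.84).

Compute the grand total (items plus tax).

£490.03

Spiral notebook £4.16: everything else → 6% + 2.5% transit = 8.5% → £0.3536
Nightstand £76.59: furniture → 7.75% + 0% transit = 7.75% → £5.935725
Bookshelf £207.82: furniture → 7.75% + 0% transit = 7.75% → £16.10605
Dining chair £145.41: furniture → 7.75% + 0% transit = 7.75% → £11.269275
Watch battery replacement £9.06: personal services → 4.25% + 1% transit = 5.25% → £0.47565
Storage bin £11.84: everything else → 6% + 2.5% transit = 8.5% → £1.0064
Subtotal = £454.88; unrounded tax = £35.1467 → £35.15; total due = £490.03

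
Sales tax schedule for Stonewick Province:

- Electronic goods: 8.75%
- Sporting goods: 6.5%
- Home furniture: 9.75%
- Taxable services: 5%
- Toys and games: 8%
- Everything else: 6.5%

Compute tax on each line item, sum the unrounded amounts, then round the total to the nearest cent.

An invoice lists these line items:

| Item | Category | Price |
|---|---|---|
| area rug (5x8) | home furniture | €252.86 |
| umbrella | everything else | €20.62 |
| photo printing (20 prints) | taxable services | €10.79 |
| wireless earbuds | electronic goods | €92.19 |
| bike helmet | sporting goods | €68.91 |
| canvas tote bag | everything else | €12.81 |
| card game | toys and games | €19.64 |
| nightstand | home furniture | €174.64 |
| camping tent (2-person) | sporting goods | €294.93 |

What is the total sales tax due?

€77.68

Area rug (5x8) €252.86: home furniture → 9.75% → €24.65385
Umbrella €20.62: everything else → 6.5% → €1.3403
Photo printing (20 prints) €10.79: taxable services → 5% → €0.5395
Wireless earbuds €92.19: electronic goods → 8.75% → €8.066625
Bike helmet €68.91: sporting goods → 6.5% → €4.47915
Canvas tote bag €12.81: everything else → 6.5% → €0.83265
Card game €19.64: toys and games → 8% → €1.5712
Nightstand €174.64: home furniture → 9.75% → €17.0274
Camping tent (2-person) €294.93: sporting goods → 6.5% → €19.17045
Unrounded tax sum = €77.681125 → €77.68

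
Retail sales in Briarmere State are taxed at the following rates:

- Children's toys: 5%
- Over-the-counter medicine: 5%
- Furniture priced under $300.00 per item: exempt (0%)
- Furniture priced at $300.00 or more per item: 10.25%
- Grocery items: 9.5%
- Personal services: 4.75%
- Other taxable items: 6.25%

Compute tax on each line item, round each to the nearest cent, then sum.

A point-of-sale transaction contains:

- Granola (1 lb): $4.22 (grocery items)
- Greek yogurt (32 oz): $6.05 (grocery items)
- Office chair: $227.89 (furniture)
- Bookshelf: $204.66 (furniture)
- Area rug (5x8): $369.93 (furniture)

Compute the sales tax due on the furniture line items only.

Office chair $227.89: furniture, under $300.00 → 0% → $0.00
Bookshelf $204.66: furniture, under $300.00 → 0% → $0.00
Area rug (5x8) $369.93: furniture, $300.00 or more → 10.25% → $37.92
Tax on furniture = $0.00 + $0.00 + $37.92 = $37.92

$37.92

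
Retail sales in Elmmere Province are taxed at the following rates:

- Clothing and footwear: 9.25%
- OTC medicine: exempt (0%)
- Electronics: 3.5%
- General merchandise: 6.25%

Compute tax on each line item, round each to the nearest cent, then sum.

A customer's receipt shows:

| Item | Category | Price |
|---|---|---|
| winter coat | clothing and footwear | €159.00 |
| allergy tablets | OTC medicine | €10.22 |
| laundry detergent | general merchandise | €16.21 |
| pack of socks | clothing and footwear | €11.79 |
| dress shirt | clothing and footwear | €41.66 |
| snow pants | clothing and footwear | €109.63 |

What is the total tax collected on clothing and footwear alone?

€29.79

Winter coat €159.00: clothing and footwear → 9.25% → €14.71
Pack of socks €11.79: clothing and footwear → 9.25% → €1.09
Dress shirt €41.66: clothing and footwear → 9.25% → €3.85
Snow pants €109.63: clothing and footwear → 9.25% → €10.14
Tax on clothing and footwear = €14.71 + €1.09 + €3.85 + €10.14 = €29.79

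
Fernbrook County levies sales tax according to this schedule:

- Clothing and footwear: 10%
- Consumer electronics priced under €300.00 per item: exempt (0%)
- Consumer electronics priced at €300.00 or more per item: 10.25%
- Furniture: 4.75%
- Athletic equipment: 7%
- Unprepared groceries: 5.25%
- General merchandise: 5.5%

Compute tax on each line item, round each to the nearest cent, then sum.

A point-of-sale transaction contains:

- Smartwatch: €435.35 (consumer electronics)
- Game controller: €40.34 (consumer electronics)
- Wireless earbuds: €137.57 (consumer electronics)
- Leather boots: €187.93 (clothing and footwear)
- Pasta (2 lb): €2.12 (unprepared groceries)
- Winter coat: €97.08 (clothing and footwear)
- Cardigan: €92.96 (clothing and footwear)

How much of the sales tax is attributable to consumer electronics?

Smartwatch €435.35: consumer electronics, €300.00 or more → 10.25% → €44.62
Game controller €40.34: consumer electronics, under €300.00 → 0% → €0.00
Wireless earbuds €137.57: consumer electronics, under €300.00 → 0% → €0.00
Tax on consumer electronics = €44.62 + €0.00 + €0.00 = €44.62

€44.62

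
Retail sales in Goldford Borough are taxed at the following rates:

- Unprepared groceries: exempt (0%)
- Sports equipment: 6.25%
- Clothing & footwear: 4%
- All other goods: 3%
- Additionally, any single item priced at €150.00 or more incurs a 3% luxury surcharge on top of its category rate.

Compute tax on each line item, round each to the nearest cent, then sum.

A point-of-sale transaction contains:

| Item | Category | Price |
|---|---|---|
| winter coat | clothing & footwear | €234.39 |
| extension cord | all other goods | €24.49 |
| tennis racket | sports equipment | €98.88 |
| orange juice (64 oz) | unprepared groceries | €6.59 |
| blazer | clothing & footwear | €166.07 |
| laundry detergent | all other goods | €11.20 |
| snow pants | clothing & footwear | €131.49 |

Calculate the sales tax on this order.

€40.54

Winter coat €234.39: clothing & footwear → 4% + 3% surcharge = 7% → €16.41
Extension cord €24.49: all other goods → 3% → €0.73
Tennis racket €98.88: sports equipment → 6.25% → €6.18
Orange juice (64 oz) €6.59: unprepared groceries → 0% → €0.00
Blazer €166.07: clothing & footwear → 4% + 3% surcharge = 7% → €11.62
Laundry detergent €11.20: all other goods → 3% → €0.34
Snow pants €131.49: clothing & footwear → 4% → €5.26
Total tax = €16.41 + €0.73 + €6.18 + €11.62 + €0.34 + €5.26 = €40.54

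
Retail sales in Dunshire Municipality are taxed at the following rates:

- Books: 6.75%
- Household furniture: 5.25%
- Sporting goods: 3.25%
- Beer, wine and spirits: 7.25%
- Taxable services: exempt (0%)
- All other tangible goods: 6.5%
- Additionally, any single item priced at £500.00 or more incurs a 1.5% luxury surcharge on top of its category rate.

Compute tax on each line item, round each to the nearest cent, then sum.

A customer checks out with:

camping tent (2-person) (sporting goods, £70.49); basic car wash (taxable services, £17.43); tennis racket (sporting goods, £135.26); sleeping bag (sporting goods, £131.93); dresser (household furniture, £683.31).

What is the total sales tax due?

Camping tent (2-person) £70.49: sporting goods → 3.25% → £2.29
Basic car wash £17.43: taxable services → 0% → £0.00
Tennis racket £135.26: sporting goods → 3.25% → £4.40
Sleeping bag £131.93: sporting goods → 3.25% → £4.29
Dresser £683.31: household furniture → 5.25% + 1.5% surcharge = 6.75% → £46.12
Total tax = £2.29 + £4.40 + £4.29 + £46.12 = £57.10

£57.10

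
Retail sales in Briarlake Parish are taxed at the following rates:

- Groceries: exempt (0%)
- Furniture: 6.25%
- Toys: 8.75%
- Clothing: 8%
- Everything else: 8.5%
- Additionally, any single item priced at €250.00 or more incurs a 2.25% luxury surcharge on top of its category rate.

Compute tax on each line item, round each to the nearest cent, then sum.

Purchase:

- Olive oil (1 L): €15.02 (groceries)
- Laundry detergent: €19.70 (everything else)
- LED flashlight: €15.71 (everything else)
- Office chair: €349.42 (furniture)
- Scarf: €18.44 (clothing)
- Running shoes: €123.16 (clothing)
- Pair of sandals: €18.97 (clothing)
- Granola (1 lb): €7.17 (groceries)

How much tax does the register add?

Olive oil (1 L) €15.02: groceries → 0% → €0.00
Laundry detergent €19.70: everything else → 8.5% → €1.67
LED flashlight €15.71: everything else → 8.5% → €1.34
Office chair €349.42: furniture → 6.25% + 2.25% surcharge = 8.5% → €29.70
Scarf €18.44: clothing → 8% → €1.48
Running shoes €123.16: clothing → 8% → €9.85
Pair of sandals €18.97: clothing → 8% → €1.52
Granola (1 lb) €7.17: groceries → 0% → €0.00
Total tax = €1.67 + €1.34 + €29.70 + €1.48 + €9.85 + €1.52 = €45.56

€45.56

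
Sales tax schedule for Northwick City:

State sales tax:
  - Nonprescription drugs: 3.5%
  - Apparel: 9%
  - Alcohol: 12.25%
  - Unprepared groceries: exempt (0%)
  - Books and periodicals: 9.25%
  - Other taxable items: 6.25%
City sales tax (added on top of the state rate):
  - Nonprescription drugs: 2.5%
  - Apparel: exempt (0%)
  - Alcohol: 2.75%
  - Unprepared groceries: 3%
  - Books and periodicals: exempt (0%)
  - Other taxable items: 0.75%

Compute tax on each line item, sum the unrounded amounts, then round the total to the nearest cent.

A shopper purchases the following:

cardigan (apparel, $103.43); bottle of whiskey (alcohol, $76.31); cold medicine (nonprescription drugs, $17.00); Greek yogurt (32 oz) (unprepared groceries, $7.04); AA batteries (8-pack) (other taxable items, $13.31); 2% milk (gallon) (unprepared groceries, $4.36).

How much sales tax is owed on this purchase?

$23.05

Cardigan $103.43: apparel → 9% + 0% city = 9% → $9.3087
Bottle of whiskey $76.31: alcohol → 12.25% + 2.75% city = 15% → $11.4465
Cold medicine $17.00: nonprescription drugs → 3.5% + 2.5% city = 6% → $1.02
Greek yogurt (32 oz) $7.04: unprepared groceries → 0% + 3% city = 3% → $0.2112
AA batteries (8-pack) $13.31: other taxable items → 6.25% + 0.75% city = 7% → $0.9317
2% milk (gallon) $4.36: unprepared groceries → 0% + 3% city = 3% → $0.1308
Unrounded tax sum = $23.0489 → $23.05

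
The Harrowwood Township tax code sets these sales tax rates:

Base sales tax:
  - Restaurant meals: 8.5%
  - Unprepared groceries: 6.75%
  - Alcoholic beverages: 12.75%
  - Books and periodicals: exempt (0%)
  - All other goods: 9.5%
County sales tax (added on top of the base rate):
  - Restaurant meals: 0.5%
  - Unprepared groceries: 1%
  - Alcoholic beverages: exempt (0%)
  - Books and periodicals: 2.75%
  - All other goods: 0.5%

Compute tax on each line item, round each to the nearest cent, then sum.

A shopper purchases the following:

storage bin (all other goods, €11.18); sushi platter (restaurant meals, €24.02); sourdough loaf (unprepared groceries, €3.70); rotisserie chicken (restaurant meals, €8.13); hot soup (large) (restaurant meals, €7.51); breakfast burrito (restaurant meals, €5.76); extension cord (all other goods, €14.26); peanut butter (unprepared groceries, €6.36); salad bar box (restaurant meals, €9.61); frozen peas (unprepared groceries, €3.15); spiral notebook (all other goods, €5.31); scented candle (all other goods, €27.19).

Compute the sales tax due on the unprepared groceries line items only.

Sourdough loaf €3.70: unprepared groceries → 6.75% + 1% county = 7.75% → €0.29
Peanut butter €6.36: unprepared groceries → 6.75% + 1% county = 7.75% → €0.49
Frozen peas €3.15: unprepared groceries → 6.75% + 1% county = 7.75% → €0.24
Tax on unprepared groceries = €0.29 + €0.49 + €0.24 = €1.02

€1.02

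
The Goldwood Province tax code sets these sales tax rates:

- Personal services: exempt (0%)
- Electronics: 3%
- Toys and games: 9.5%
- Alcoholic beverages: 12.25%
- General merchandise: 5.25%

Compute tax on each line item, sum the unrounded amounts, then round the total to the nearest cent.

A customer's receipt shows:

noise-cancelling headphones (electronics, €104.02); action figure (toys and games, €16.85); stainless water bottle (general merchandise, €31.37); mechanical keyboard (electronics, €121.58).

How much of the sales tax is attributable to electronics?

€6.77

Noise-cancelling headphones €104.02: electronics → 3% → €3.1206
Mechanical keyboard €121.58: electronics → 3% → €3.6474
Tax on electronics: unrounded sum = €6.768 → €6.77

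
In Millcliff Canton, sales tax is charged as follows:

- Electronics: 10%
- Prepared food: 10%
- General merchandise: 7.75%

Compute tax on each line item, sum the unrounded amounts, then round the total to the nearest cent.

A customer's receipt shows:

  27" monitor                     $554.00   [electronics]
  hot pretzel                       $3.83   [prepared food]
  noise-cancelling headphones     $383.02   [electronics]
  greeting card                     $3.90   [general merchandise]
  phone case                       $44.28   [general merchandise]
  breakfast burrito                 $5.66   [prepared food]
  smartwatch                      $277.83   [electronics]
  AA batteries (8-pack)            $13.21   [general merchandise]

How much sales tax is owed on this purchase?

$127.19

27" monitor $554.00: electronics → 10% → $55.40
Hot pretzel $3.83: prepared food → 10% → $0.383
Noise-cancelling headphones $383.02: electronics → 10% → $38.302
Greeting card $3.90: general merchandise → 7.75% → $0.30225
Phone case $44.28: general merchandise → 7.75% → $3.4317
Breakfast burrito $5.66: prepared food → 10% → $0.566
Smartwatch $277.83: electronics → 10% → $27.783
AA batteries (8-pack) $13.21: general merchandise → 7.75% → $1.023775
Unrounded tax sum = $127.191725 → $127.19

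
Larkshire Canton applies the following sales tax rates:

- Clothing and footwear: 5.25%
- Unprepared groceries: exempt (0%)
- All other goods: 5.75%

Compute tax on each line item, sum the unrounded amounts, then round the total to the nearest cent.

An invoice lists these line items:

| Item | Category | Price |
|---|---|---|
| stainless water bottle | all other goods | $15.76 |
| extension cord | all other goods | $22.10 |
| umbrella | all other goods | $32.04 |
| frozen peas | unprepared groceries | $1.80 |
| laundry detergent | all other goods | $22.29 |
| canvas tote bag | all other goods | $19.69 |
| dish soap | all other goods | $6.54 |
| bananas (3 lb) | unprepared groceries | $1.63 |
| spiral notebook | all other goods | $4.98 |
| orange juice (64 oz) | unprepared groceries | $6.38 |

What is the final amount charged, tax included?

Stainless water bottle $15.76: all other goods → 5.75% → $0.9062
Extension cord $22.10: all other goods → 5.75% → $1.27075
Umbrella $32.04: all other goods → 5.75% → $1.8423
Frozen peas $1.80: unprepared groceries → 0% → $0.00
Laundry detergent $22.29: all other goods → 5.75% → $1.281675
Canvas tote bag $19.69: all other goods → 5.75% → $1.132175
Dish soap $6.54: all other goods → 5.75% → $0.37605
Bananas (3 lb) $1.63: unprepared groceries → 0% → $0.00
Spiral notebook $4.98: all other goods → 5.75% → $0.28635
Orange juice (64 oz) $6.38: unprepared groceries → 0% → $0.00
Subtotal = $133.21; unrounded tax = $7.0955 → $7.10; total due = $140.31

$140.31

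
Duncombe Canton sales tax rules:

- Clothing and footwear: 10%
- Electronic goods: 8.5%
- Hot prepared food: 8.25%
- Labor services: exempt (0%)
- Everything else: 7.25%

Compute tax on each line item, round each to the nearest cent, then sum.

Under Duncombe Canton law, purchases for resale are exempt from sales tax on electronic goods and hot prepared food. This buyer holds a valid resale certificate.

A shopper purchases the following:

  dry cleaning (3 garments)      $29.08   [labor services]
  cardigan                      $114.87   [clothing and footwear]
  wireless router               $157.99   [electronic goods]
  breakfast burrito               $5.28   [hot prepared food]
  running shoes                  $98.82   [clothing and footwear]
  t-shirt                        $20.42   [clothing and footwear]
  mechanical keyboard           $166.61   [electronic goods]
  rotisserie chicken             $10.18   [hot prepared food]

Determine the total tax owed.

$23.41

Dry cleaning (3 garments) $29.08: labor services → 0% → $0.00
Cardigan $114.87: clothing and footwear → 10% → $11.49
Wireless router $157.99: electronic goods, buyer-exempt → 0% → $0.00
Breakfast burrito $5.28: hot prepared food, buyer-exempt → 0% → $0.00
Running shoes $98.82: clothing and footwear → 10% → $9.88
T-shirt $20.42: clothing and footwear → 10% → $2.04
Mechanical keyboard $166.61: electronic goods, buyer-exempt → 0% → $0.00
Rotisserie chicken $10.18: hot prepared food, buyer-exempt → 0% → $0.00
Total tax = $11.49 + $9.88 + $2.04 = $23.41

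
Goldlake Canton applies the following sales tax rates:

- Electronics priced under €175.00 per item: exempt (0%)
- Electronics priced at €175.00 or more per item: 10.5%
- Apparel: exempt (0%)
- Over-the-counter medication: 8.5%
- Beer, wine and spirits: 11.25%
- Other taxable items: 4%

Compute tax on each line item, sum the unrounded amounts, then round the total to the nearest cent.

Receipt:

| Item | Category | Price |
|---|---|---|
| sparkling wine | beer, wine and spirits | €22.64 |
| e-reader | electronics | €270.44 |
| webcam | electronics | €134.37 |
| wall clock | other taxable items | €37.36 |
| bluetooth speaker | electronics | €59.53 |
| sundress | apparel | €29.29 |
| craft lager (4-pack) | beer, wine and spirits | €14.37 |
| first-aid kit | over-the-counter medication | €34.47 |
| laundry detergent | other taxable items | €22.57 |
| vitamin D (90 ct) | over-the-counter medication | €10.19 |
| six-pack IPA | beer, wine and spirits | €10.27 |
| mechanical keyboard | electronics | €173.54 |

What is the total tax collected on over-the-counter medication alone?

€3.80

First-aid kit €34.47: over-the-counter medication → 8.5% → €2.92995
Vitamin D (90 ct) €10.19: over-the-counter medication → 8.5% → €0.86615
Tax on over-the-counter medication: unrounded sum = €3.7961 → €3.80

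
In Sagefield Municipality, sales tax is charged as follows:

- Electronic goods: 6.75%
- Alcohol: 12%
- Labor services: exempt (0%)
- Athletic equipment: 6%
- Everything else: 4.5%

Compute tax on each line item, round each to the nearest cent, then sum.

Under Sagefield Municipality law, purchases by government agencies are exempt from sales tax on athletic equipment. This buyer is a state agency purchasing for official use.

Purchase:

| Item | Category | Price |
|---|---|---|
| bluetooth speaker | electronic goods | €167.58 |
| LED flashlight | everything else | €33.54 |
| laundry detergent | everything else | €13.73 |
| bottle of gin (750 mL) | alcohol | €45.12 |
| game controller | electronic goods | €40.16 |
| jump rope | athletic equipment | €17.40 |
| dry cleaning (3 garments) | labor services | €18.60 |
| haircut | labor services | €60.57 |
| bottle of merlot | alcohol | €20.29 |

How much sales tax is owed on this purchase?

€23.99

Bluetooth speaker €167.58: electronic goods → 6.75% → €11.31
LED flashlight €33.54: everything else → 4.5% → €1.51
Laundry detergent €13.73: everything else → 4.5% → €0.62
Bottle of gin (750 mL) €45.12: alcohol → 12% → €5.41
Game controller €40.16: electronic goods → 6.75% → €2.71
Jump rope €17.40: athletic equipment, buyer-exempt → 0% → €0.00
Dry cleaning (3 garments) €18.60: labor services → 0% → €0.00
Haircut €60.57: labor services → 0% → €0.00
Bottle of merlot €20.29: alcohol → 12% → €2.43
Total tax = €11.31 + €1.51 + €0.62 + €5.41 + €2.71 + €2.43 = €23.99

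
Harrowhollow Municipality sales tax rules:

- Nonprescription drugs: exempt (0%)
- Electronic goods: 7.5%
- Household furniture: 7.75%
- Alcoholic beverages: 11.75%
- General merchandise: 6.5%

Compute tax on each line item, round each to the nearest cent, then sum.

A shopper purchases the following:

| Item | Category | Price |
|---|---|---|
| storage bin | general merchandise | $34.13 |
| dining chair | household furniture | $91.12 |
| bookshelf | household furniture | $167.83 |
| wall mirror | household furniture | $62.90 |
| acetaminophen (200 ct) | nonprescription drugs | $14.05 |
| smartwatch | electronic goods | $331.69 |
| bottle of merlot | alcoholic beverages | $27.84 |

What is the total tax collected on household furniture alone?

$24.94

Dining chair $91.12: household furniture → 7.75% → $7.06
Bookshelf $167.83: household furniture → 7.75% → $13.01
Wall mirror $62.90: household furniture → 7.75% → $4.87
Tax on household furniture = $7.06 + $13.01 + $4.87 = $24.94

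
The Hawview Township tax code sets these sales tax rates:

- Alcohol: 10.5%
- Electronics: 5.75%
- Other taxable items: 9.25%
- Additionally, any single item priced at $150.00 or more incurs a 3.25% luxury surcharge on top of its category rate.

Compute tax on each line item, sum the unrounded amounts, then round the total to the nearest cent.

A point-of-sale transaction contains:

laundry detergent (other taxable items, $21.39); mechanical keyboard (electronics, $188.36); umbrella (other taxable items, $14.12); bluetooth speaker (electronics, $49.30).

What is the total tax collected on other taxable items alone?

$3.28

Laundry detergent $21.39: other taxable items → 9.25% → $1.978575
Umbrella $14.12: other taxable items → 9.25% → $1.3061
Tax on other taxable items: unrounded sum = $3.284675 → $3.28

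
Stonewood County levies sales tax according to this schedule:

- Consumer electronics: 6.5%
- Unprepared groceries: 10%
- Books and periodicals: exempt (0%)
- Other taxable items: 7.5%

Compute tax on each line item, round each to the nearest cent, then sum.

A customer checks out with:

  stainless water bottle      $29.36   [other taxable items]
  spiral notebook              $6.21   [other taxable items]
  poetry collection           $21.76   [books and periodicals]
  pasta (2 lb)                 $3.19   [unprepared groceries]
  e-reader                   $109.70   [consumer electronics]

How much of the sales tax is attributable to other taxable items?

Stainless water bottle $29.36: other taxable items → 7.5% → $2.20
Spiral notebook $6.21: other taxable items → 7.5% → $0.47
Tax on other taxable items = $2.20 + $0.47 = $2.67

$2.67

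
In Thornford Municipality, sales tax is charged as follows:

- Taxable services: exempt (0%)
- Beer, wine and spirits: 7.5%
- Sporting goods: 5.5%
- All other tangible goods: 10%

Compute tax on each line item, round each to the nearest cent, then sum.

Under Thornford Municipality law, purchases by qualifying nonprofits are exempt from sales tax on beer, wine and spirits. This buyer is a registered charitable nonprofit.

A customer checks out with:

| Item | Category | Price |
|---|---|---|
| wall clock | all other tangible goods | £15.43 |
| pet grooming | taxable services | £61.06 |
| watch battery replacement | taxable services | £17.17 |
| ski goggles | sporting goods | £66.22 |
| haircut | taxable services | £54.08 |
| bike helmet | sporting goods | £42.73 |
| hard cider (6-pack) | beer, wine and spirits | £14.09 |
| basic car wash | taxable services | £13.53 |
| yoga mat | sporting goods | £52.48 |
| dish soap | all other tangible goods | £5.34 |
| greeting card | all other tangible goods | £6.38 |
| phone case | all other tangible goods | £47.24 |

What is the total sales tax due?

Wall clock £15.43: all other tangible goods → 10% → £1.54
Pet grooming £61.06: taxable services → 0% → £0.00
Watch battery replacement £17.17: taxable services → 0% → £0.00
Ski goggles £66.22: sporting goods → 5.5% → £3.64
Haircut £54.08: taxable services → 0% → £0.00
Bike helmet £42.73: sporting goods → 5.5% → £2.35
Hard cider (6-pack) £14.09: beer, wine and spirits, buyer-exempt → 0% → £0.00
Basic car wash £13.53: taxable services → 0% → £0.00
Yoga mat £52.48: sporting goods → 5.5% → £2.89
Dish soap £5.34: all other tangible goods → 10% → £0.53
Greeting card £6.38: all other tangible goods → 10% → £0.64
Phone case £47.24: all other tangible goods → 10% → £4.72
Total tax = £1.54 + £3.64 + £2.35 + £2.89 + £0.53 + £0.64 + £4.72 = £16.31

£16.31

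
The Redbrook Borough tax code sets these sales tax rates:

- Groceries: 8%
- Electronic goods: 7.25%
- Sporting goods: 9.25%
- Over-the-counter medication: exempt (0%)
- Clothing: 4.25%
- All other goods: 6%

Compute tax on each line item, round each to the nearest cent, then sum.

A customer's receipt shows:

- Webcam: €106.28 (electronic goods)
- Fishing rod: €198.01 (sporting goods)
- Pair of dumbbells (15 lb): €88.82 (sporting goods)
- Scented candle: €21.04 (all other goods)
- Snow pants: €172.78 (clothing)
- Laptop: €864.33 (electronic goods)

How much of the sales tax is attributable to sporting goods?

Fishing rod €198.01: sporting goods → 9.25% → €18.32
Pair of dumbbells (15 lb) €88.82: sporting goods → 9.25% → €8.22
Tax on sporting goods = €18.32 + €8.22 = €26.54

€26.54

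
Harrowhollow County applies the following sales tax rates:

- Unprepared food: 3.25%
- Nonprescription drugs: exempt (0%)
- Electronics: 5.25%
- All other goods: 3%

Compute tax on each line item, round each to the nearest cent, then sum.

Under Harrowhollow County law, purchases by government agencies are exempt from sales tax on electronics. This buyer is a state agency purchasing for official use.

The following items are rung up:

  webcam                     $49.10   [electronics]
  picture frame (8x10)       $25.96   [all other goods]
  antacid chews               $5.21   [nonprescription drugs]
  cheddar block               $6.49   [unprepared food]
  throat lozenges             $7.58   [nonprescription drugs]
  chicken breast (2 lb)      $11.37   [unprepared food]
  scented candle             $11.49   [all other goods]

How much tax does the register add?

Webcam $49.10: electronics, buyer-exempt → 0% → $0.00
Picture frame (8x10) $25.96: all other goods → 3% → $0.78
Antacid chews $5.21: nonprescription drugs → 0% → $0.00
Cheddar block $6.49: unprepared food → 3.25% → $0.21
Throat lozenges $7.58: nonprescription drugs → 0% → $0.00
Chicken breast (2 lb) $11.37: unprepared food → 3.25% → $0.37
Scented candle $11.49: all other goods → 3% → $0.34
Total tax = $0.78 + $0.21 + $0.37 + $0.34 = $1.70

$1.70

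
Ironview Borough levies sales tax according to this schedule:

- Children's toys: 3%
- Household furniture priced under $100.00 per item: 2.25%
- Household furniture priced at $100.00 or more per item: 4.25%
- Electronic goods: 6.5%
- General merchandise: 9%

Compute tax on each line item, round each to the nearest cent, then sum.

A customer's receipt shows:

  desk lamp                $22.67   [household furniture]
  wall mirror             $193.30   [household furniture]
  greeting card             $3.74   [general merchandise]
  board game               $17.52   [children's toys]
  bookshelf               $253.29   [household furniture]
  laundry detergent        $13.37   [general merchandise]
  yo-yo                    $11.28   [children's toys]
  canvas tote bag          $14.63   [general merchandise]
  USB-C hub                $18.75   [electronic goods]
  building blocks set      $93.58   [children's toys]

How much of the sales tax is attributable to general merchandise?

$2.86

Greeting card $3.74: general merchandise → 9% → $0.34
Laundry detergent $13.37: general merchandise → 9% → $1.20
Canvas tote bag $14.63: general merchandise → 9% → $1.32
Tax on general merchandise = $0.34 + $1.20 + $1.32 = $2.86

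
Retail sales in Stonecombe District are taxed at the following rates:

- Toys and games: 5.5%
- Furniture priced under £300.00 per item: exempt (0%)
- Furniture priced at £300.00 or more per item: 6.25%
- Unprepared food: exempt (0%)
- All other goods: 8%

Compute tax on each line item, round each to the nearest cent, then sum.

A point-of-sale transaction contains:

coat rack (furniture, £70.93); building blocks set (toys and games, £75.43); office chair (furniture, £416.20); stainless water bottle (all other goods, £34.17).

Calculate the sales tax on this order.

£32.89

Coat rack £70.93: furniture, under £300.00 → 0% → £0.00
Building blocks set £75.43: toys and games → 5.5% → £4.15
Office chair £416.20: furniture, £300.00 or more → 6.25% → £26.01
Stainless water bottle £34.17: all other goods → 8% → £2.73
Total tax = £4.15 + £26.01 + £2.73 = £32.89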